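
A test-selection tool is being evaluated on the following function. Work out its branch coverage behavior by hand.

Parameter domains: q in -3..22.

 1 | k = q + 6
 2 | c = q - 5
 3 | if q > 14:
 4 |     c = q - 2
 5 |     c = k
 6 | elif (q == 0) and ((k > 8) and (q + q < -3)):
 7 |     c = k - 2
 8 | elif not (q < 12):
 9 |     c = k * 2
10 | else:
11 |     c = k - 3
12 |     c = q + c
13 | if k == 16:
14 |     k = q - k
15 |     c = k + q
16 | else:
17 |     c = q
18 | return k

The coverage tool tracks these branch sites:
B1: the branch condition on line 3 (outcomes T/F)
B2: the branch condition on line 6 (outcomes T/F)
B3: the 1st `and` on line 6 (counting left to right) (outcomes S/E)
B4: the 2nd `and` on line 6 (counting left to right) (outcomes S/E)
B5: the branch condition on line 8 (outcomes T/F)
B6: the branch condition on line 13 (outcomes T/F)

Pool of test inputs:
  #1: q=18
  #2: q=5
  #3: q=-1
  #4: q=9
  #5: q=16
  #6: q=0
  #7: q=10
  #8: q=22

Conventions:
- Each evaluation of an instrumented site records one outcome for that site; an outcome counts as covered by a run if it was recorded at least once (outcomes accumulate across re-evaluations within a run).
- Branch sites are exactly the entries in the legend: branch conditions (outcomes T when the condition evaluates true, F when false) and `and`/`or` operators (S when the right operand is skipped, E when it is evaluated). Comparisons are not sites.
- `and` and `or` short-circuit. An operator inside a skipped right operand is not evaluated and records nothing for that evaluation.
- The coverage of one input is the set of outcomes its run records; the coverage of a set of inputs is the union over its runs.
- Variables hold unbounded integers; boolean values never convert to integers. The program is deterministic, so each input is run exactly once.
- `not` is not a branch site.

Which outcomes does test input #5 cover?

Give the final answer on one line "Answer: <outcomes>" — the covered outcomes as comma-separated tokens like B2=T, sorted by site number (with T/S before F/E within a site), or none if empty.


Simulating input #5 (q=16) step by step:
  B1->T, B6->F
collecting distinct outcomes: B1=T, B6=F
Answer: B1=T, B6=F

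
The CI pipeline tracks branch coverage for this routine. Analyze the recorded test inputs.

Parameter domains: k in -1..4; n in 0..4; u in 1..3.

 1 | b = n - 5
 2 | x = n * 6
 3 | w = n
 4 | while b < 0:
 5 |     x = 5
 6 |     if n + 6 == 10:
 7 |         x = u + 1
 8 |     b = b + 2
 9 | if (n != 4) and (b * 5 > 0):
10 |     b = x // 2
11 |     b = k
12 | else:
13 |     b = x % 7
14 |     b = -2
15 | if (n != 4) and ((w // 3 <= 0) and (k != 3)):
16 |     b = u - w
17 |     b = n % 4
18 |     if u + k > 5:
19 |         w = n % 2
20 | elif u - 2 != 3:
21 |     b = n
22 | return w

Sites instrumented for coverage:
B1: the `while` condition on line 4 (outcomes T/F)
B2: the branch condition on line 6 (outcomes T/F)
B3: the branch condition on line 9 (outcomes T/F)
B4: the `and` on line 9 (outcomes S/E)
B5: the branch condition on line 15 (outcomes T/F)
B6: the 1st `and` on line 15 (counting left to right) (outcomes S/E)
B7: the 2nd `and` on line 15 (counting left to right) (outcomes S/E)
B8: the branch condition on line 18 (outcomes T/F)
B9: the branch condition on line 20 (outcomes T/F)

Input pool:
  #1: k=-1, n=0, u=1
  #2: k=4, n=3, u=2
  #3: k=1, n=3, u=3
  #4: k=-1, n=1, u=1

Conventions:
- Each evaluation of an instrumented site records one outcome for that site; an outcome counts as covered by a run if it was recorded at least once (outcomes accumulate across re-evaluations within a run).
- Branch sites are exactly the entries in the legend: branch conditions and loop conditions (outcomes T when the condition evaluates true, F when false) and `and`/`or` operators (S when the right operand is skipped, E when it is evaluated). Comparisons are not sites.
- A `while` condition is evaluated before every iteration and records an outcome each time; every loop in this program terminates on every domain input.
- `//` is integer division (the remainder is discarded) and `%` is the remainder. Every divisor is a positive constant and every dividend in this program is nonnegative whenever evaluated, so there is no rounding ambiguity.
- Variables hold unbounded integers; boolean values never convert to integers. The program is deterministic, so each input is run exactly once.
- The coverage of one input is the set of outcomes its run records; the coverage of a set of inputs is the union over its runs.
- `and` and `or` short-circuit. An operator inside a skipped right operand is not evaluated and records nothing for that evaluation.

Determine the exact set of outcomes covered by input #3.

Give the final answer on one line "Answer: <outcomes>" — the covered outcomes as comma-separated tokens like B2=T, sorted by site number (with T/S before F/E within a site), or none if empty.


Tracing the run of input #3 (k=1, n=3, u=3):
  B1->T, B2->F, B1->F, B4->E, B3->F, B6->E, B7->S, B5->F, B9->T
as a set, this run covers: B1=T, B1=F, B2=F, B3=F, B4=E, B5=F, B6=E, B7=S, B9=T
Answer: B1=T, B1=F, B2=F, B3=F, B4=E, B5=F, B6=E, B7=S, B9=T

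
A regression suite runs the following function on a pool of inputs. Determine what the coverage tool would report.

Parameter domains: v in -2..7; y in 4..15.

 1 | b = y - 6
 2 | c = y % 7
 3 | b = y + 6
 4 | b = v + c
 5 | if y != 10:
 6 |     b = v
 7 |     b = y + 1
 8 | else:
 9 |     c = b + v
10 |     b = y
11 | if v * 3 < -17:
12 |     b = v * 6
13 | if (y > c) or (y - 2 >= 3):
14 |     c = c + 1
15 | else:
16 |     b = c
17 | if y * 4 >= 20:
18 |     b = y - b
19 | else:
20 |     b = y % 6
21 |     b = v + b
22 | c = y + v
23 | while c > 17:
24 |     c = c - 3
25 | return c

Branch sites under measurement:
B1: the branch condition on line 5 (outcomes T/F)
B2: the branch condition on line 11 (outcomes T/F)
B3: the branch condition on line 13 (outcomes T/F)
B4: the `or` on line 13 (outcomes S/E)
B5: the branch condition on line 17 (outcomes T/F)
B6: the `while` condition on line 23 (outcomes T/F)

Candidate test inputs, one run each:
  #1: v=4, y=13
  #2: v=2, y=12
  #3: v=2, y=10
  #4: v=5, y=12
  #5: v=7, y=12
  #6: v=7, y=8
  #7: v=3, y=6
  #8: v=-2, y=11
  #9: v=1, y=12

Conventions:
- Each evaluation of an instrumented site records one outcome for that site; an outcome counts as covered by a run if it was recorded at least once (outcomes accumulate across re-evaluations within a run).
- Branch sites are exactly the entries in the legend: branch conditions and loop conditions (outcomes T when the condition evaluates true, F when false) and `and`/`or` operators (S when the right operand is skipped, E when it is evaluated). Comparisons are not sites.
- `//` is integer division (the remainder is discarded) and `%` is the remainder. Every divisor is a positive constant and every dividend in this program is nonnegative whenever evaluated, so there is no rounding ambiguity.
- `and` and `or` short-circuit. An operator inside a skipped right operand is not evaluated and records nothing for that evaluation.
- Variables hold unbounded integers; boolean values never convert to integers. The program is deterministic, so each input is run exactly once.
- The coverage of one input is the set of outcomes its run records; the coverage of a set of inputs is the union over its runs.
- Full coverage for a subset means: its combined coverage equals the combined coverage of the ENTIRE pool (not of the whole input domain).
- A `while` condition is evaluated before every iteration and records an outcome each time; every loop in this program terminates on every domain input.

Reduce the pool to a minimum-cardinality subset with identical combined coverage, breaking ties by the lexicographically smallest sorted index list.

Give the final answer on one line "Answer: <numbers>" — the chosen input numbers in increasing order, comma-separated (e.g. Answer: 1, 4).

run #1 (v=4, y=13) runs B1->T, B2->F, B4->S, B3->T, B5->T, B6->F; records B1=T, B2=F, B3=T, B4=S, B5=T, B6=F
run #2 (v=2, y=12) runs B1->T, B2->F, B4->S, B3->T, B5->T, B6->F; records B1=T, B2=F, B3=T, B4=S, B5=T, B6=F
run #3 (v=2, y=10) runs B1->F, B2->F, B4->S, B3->T, B5->T, B6->F; records B1=F, B2=F, B3=T, B4=S, B5=T, B6=F
run #4 (v=5, y=12) runs B1->T, B2->F, B4->S, B3->T, B5->T, B6->F; records B1=T, B2=F, B3=T, B4=S, B5=T, B6=F
run #5 (v=7, y=12) runs B1->T, B2->F, B4->S, B3->T, B5->T, B6->T, B6->F; records B1=T, B2=F, B3=T, B4=S, B5=T, B6=T, B6=F
run #6 (v=7, y=8) runs B1->T, B2->F, B4->S, B3->T, B5->T, B6->F; records B1=T, B2=F, B3=T, B4=S, B5=T, B6=F
run #7 (v=3, y=6) runs B1->T, B2->F, B4->E, B3->T, B5->T, B6->F; records B1=T, B2=F, B3=T, B4=E, B5=T, B6=F
run #8 (v=-2, y=11) runs B1->T, B2->F, B4->S, B3->T, B5->T, B6->F; records B1=T, B2=F, B3=T, B4=S, B5=T, B6=F
run #9 (v=1, y=12) runs B1->T, B2->F, B4->S, B3->T, B5->T, B6->F; records B1=T, B2=F, B3=T, B4=S, B5=T, B6=F
together the pool reaches 9 outcomes: B1=T, B1=F, B2=F, B3=T, B4=S, B4=E, B5=T, B6=T, B6=F
checked all size-1 subsets: none covers 9 outcomes (max 7/9)
checked all size-2 subsets: none covers 9 outcomes (max 8/9)
the canonical winner is {3, 5, 7}: size 3, full 9-outcome coverage, earliest index list among size-3 covers

Answer: 3, 5, 7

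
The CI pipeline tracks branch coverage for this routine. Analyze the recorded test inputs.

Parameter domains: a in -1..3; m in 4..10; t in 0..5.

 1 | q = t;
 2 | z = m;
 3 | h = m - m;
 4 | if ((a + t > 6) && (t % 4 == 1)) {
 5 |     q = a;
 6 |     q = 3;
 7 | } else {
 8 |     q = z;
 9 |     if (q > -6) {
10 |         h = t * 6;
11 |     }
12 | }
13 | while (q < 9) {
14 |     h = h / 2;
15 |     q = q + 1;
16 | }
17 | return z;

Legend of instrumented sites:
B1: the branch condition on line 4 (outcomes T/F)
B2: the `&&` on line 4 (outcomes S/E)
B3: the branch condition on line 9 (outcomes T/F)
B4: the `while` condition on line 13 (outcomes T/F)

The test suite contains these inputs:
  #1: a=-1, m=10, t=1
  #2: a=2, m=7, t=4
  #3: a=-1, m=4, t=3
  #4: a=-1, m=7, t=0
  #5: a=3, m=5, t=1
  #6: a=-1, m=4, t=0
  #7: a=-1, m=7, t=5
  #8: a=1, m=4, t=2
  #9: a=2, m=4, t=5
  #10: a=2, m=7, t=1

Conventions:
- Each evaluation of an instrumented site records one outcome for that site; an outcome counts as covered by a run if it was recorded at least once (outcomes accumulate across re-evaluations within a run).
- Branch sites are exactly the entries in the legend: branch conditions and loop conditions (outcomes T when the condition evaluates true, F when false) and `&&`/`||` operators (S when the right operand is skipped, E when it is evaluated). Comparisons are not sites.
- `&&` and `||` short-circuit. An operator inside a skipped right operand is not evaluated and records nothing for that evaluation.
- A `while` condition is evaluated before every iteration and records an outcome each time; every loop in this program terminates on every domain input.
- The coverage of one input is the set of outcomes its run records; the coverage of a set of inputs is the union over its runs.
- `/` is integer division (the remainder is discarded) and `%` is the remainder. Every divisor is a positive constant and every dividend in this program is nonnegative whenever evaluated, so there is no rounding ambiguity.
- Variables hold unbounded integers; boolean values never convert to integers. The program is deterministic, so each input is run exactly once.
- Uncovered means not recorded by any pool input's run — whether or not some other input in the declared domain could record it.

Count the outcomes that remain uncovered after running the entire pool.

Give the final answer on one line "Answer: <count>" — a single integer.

input #1, a=-1, m=10, t=1: events B2->S, B1->F, B3->T, B4->F; outcomes B1=F, B2=S, B3=T, B4=F
input #2, a=2, m=7, t=4: events B2->S, B1->F, B3->T, B4->T, B4->T, B4->F; outcomes B1=F, B2=S, B3=T, B4=T, B4=F
input #3, a=-1, m=4, t=3: events B2->S, B1->F, B3->T, B4->T, B4->T, B4->T, B4->T, B4->T, B4->F; outcomes B1=F, B2=S, B3=T, B4=T, B4=F
input #4, a=-1, m=7, t=0: events B2->S, B1->F, B3->T, B4->T, B4->T, B4->F; outcomes B1=F, B2=S, B3=T, B4=T, B4=F
input #5, a=3, m=5, t=1: events B2->S, B1->F, B3->T, B4->T, B4->T, B4->T, B4->T, B4->F; outcomes B1=F, B2=S, B3=T, B4=T, B4=F
input #6, a=-1, m=4, t=0: events B2->S, B1->F, B3->T, B4->T, B4->T, B4->T, B4->T, B4->T, B4->F; outcomes B1=F, B2=S, B3=T, B4=T, B4=F
input #7, a=-1, m=7, t=5: events B2->S, B1->F, B3->T, B4->T, B4->T, B4->F; outcomes B1=F, B2=S, B3=T, B4=T, B4=F
input #8, a=1, m=4, t=2: events B2->S, B1->F, B3->T, B4->T, B4->T, B4->T, B4->T, B4->T, B4->F; outcomes B1=F, B2=S, B3=T, B4=T, B4=F
input #9, a=2, m=4, t=5: events B2->E, B1->T, B4->T, B4->T, B4->T, B4->T, B4->T, B4->T, B4->F; outcomes B1=T, B2=E, B4=T, B4=F
input #10, a=2, m=7, t=1: events B2->S, B1->F, B3->T, B4->T, B4->T, B4->F; outcomes B1=F, B2=S, B3=T, B4=T, B4=F
union over the pool: B1=T, B1=F, B2=S, B2=E, B3=T, B4=T, B4=F
uncovered (1 of 8): B3=F

Answer: 1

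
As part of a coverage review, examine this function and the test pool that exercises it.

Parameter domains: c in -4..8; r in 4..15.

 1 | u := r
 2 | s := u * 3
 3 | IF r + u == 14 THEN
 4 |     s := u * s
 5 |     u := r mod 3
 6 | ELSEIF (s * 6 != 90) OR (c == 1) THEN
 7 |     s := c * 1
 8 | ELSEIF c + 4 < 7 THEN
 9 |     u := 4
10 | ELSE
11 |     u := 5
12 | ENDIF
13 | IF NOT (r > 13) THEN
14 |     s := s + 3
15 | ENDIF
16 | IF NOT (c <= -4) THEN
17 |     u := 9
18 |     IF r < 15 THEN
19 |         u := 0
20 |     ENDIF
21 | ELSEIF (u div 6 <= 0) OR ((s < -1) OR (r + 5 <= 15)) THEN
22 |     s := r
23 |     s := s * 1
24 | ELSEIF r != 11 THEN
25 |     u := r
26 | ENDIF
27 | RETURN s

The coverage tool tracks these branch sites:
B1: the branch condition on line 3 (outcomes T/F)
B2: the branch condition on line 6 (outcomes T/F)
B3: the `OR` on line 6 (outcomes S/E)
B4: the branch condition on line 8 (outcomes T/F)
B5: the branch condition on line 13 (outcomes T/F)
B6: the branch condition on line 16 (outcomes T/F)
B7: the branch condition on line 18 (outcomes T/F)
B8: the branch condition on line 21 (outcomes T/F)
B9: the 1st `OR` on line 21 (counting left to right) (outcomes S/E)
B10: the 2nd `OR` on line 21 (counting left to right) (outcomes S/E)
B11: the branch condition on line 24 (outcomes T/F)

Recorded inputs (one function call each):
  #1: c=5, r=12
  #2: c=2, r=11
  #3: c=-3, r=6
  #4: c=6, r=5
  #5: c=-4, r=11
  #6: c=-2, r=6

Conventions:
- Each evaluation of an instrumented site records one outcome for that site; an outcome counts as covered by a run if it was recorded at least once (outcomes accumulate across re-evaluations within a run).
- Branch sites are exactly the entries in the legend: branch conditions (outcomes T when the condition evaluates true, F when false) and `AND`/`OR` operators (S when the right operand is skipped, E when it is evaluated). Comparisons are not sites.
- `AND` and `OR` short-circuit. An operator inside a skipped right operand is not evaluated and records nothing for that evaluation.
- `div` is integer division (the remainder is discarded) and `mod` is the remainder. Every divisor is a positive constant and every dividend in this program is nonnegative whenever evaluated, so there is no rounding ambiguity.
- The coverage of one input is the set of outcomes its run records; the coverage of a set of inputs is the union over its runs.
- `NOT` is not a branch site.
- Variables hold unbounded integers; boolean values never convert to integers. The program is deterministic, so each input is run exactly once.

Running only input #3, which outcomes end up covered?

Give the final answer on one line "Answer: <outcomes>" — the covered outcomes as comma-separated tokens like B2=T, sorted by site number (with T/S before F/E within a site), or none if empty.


Event log for input #3 (c=-3, r=6):
  B1->F, B3->S, B2->T, B5->T, B6->T, B7->T
distinct outcomes covered: B1=F, B2=T, B3=S, B5=T, B6=T, B7=T
Answer: B1=F, B2=T, B3=S, B5=T, B6=T, B7=T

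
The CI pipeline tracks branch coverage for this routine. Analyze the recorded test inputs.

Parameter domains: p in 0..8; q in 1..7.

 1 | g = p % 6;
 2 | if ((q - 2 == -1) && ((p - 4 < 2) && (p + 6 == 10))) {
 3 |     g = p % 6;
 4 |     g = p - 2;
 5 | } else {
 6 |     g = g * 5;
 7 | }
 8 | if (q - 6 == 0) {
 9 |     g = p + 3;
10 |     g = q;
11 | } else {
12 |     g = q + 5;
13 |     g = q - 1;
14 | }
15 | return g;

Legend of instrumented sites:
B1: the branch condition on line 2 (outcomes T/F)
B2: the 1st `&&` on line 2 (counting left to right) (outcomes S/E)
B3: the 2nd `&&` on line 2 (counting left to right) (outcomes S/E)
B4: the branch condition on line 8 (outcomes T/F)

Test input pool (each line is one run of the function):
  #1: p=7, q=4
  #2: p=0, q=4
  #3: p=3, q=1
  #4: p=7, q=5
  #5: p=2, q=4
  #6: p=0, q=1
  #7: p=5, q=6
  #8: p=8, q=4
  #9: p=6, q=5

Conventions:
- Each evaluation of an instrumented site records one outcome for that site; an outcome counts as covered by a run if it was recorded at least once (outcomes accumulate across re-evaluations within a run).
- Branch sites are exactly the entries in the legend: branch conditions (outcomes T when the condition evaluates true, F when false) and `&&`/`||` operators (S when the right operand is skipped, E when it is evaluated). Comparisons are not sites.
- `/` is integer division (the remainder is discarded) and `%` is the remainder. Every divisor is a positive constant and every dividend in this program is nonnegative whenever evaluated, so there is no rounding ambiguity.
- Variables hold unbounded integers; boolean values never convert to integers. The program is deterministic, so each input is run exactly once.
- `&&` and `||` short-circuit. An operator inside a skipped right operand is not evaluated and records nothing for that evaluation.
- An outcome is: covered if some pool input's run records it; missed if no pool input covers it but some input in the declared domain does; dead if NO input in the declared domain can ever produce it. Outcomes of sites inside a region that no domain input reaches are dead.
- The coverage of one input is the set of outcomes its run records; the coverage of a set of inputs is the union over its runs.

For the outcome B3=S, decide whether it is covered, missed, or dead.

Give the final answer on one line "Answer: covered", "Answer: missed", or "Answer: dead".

no pool input records B3=S
but domain input (p=6, q=1) does record it -> reachable, so missed

Answer: missed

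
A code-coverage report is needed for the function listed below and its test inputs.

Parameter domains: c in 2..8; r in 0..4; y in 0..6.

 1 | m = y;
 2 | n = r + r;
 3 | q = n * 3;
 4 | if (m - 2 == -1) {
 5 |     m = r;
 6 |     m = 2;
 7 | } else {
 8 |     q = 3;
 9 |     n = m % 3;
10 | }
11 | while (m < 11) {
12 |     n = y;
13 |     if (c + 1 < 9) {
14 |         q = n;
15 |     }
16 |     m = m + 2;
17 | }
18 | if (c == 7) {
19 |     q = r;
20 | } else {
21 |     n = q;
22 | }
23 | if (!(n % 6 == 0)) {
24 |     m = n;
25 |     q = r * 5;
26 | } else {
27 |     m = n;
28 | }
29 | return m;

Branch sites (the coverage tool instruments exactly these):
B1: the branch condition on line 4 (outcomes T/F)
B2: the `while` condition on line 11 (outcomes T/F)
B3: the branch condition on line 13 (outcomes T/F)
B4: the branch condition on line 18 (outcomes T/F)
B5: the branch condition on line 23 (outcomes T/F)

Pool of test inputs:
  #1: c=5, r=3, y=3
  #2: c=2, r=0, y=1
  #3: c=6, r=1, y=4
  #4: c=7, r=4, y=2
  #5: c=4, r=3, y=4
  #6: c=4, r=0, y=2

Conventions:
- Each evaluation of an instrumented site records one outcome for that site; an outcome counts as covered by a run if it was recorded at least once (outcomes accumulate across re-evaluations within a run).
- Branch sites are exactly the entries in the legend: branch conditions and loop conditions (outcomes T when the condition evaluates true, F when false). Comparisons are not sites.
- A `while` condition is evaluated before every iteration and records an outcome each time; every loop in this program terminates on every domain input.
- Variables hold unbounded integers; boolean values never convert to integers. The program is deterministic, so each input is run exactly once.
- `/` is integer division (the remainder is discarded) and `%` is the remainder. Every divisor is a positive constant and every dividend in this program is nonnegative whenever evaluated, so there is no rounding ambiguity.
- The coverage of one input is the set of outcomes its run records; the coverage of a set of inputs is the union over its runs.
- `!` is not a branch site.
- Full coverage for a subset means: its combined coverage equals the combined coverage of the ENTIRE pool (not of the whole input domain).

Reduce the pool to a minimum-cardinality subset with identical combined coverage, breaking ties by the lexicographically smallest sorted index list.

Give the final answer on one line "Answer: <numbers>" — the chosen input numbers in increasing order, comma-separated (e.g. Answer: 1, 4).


run #1 (c=5, r=3, y=3) runs B1->F, B2->T, B3->T, B2->T, B3->T, B2->T, B3->T, B2->T, B3->T, B2->F, B4->F, B5->T; records B1=F, B2=T, B2=F, B3=T, B4=F, B5=T
run #2 (c=2, r=0, y=1) runs B1->T, B2->T, B3->T, B2->T, B3->T, B2->T, B3->T, B2->T, B3->T, B2->T, B3->T, B2->F, B4->F, B5->T; records B1=T, B2=T, B2=F, B3=T, B4=F, B5=T
run #3 (c=6, r=1, y=4) runs B1->F, B2->T, B3->T, B2->T, B3->T, B2->T, B3->T, B2->T, B3->T, B2->F, B4->F, B5->T; records B1=F, B2=T, B2=F, B3=T, B4=F, B5=T
run #4 (c=7, r=4, y=2) runs B1->F, B2->T, B3->T, B2->T, B3->T, B2->T, B3->T, B2->T, B3->T, B2->T, B3->T, B2->F, B4->T, B5->T; records B1=F, B2=T, B2=F, B3=T, B4=T, B5=T
run #5 (c=4, r=3, y=4) runs B1->F, B2->T, B3->T, B2->T, B3->T, B2->T, B3->T, B2->T, B3->T, B2->F, B4->F, B5->T; records B1=F, B2=T, B2=F, B3=T, B4=F, B5=T
run #6 (c=4, r=0, y=2) runs B1->F, B2->T, B3->T, B2->T, B3->T, B2->T, B3->T, B2->T, B3->T, B2->T, B3->T, B2->F, B4->F, B5->T; records B1=F, B2=T, B2=F, B3=T, B4=F, B5=T
union over all inputs: B1=T, B1=F, B2=T, B2=F, B3=T, B4=T, B4=F, B5=T (8 outcomes)
every size-1 subset falls short of the 8 outcomes (best: 6/8)
inputs {2, 4} (size 2) cover everything; no size-2 subset with a lexicographically smaller index list covers all 8
Answer: 2, 4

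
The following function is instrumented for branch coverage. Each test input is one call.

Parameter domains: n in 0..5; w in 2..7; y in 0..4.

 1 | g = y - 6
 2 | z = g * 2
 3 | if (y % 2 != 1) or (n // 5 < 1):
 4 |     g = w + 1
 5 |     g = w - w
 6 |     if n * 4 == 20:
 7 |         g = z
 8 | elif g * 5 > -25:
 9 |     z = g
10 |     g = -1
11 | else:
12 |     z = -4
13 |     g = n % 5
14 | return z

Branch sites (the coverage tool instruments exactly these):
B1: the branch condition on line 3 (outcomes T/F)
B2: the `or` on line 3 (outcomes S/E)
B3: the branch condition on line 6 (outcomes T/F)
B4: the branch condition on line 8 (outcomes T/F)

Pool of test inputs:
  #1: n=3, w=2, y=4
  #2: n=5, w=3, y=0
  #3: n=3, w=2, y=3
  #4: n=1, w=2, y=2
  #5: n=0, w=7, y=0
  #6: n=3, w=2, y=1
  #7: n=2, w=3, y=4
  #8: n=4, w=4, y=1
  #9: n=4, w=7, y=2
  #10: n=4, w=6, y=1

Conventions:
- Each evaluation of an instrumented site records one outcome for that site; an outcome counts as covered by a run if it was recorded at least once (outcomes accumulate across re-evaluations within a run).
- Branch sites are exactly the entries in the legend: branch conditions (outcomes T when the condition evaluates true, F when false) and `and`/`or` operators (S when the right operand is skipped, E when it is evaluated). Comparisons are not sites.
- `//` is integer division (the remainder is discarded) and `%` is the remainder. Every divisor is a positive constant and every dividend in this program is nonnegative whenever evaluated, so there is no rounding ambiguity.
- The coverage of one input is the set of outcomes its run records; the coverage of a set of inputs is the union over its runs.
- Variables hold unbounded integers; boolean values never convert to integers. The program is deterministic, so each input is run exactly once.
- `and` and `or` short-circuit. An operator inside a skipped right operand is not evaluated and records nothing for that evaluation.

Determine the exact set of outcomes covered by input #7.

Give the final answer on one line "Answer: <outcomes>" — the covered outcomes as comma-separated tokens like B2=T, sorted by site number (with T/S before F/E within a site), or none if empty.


Simulating input #7 (n=2, w=3, y=4) step by step:
  B2->S, B1->T, B3->F
collecting distinct outcomes: B1=T, B2=S, B3=F
Answer: B1=T, B2=S, B3=F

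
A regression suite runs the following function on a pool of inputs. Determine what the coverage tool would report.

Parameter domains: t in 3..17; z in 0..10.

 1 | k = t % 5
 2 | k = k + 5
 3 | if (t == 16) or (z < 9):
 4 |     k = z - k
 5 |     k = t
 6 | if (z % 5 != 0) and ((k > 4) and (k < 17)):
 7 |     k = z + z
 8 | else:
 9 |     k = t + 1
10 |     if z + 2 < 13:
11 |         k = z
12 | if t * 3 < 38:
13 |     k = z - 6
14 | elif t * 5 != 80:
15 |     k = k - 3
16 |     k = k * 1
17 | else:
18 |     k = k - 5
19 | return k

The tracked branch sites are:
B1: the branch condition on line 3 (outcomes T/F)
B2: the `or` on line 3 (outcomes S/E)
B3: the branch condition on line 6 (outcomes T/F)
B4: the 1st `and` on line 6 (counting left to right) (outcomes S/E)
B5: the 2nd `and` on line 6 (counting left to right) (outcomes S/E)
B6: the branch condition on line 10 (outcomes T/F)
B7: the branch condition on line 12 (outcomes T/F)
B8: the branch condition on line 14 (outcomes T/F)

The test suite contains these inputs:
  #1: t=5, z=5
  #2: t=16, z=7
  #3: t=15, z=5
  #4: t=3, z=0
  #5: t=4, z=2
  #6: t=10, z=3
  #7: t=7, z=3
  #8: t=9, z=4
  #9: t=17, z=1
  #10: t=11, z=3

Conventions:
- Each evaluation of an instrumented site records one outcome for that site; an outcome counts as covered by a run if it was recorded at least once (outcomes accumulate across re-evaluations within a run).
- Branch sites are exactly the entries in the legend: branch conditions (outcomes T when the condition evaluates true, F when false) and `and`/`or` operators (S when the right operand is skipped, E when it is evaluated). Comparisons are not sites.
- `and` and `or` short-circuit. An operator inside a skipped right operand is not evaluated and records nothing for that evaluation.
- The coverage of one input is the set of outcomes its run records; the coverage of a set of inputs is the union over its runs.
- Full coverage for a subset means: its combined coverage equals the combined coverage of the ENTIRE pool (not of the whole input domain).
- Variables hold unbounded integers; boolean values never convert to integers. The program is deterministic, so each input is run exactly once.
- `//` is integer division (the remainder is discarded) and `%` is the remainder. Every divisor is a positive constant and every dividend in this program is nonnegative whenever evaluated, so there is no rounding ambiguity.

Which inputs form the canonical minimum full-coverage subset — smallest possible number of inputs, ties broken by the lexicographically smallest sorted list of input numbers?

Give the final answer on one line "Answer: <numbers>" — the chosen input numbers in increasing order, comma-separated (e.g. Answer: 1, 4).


run #1 (t=5, z=5) runs B2->E, B1->T, B4->S, B3->F, B6->T, B7->T; records B1=T, B2=E, B3=F, B4=S, B6=T, B7=T
run #2 (t=16, z=7) runs B2->S, B1->T, B4->E, B5->E, B3->T, B7->F, B8->F; records B1=T, B2=S, B3=T, B4=E, B5=E, B7=F, B8=F
run #3 (t=15, z=5) runs B2->E, B1->T, B4->S, B3->F, B6->T, B7->F, B8->T; records B1=T, B2=E, B3=F, B4=S, B6=T, B7=F, B8=T
run #4 (t=3, z=0) runs B2->E, B1->T, B4->S, B3->F, B6->T, B7->T; records B1=T, B2=E, B3=F, B4=S, B6=T, B7=T
run #5 (t=4, z=2) runs B2->E, B1->T, B4->E, B5->S, B3->F, B6->T, B7->T; records B1=T, B2=E, B3=F, B4=E, B5=S, B6=T, B7=T
run #6 (t=10, z=3) runs B2->E, B1->T, B4->E, B5->E, B3->T, B7->T; records B1=T, B2=E, B3=T, B4=E, B5=E, B7=T
run #7 (t=7, z=3) runs B2->E, B1->T, B4->E, B5->E, B3->T, B7->T; records B1=T, B2=E, B3=T, B4=E, B5=E, B7=T
run #8 (t=9, z=4) runs B2->E, B1->T, B4->E, B5->E, B3->T, B7->T; records B1=T, B2=E, B3=T, B4=E, B5=E, B7=T
run #9 (t=17, z=1) runs B2->E, B1->T, B4->E, B5->E, B3->F, B6->T, B7->F, B8->T; records B1=T, B2=E, B3=F, B4=E, B5=E, B6=T, B7=F, B8=T
run #10 (t=11, z=3) runs B2->E, B1->T, B4->E, B5->E, B3->T, B7->T; records B1=T, B2=E, B3=T, B4=E, B5=E, B7=T
together the pool reaches 14 outcomes: B1=T, B2=S, B2=E, B3=T, B3=F, B4=S, B4=E, B5=S, B5=E, B6=T, B7=T, B7=F, B8=T, B8=F
checked all size-1 subsets: none covers 14 outcomes (max 8/14)
checked all size-2 subsets: none covers 14 outcomes (max 12/14)
the canonical winner is {2, 3, 5}: size 3, full 14-outcome coverage, earliest index list among size-3 covers
Answer: 2, 3, 5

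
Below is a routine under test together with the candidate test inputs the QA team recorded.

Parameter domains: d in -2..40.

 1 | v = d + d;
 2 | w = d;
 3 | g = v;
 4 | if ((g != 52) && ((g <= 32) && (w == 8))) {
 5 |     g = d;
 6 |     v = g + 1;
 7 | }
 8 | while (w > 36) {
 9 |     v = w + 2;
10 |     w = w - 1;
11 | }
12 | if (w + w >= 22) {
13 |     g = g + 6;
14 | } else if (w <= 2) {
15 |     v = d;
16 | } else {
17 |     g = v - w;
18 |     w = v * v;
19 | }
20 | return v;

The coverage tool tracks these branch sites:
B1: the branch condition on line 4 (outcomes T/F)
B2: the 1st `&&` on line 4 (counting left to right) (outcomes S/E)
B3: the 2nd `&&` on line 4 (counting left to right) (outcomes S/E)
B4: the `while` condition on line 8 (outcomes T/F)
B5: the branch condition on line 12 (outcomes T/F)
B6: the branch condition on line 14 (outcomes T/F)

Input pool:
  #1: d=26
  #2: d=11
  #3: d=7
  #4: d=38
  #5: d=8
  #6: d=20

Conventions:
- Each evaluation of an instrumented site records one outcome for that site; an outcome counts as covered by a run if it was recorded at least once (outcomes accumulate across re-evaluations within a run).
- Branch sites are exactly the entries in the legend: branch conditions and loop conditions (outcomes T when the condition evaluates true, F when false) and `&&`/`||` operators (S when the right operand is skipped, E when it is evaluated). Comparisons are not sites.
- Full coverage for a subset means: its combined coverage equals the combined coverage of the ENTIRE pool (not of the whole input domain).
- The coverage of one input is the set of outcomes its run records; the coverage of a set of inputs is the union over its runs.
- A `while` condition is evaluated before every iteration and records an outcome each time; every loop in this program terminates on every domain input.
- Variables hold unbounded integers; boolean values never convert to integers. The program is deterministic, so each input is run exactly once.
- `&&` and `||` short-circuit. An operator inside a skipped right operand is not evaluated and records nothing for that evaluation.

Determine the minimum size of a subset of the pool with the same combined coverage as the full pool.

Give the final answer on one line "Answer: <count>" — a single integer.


test 1 (d=26) fires B2->S, B1->F, B4->F, B5->T; hits B1=F, B2=S, B4=F, B5=T
test 2 (d=11) fires B2->E, B3->E, B1->F, B4->F, B5->T; hits B1=F, B2=E, B3=E, B4=F, B5=T
test 3 (d=7) fires B2->E, B3->E, B1->F, B4->F, B5->F, B6->F; hits B1=F, B2=E, B3=E, B4=F, B5=F, B6=F
test 4 (d=38) fires B2->E, B3->S, B1->F, B4->T, B4->T, B4->F, B5->T; hits B1=F, B2=E, B3=S, B4=T, B4=F, B5=T
test 5 (d=8) fires B2->E, B3->E, B1->T, B4->F, B5->F, B6->F; hits B1=T, B2=E, B3=E, B4=F, B5=F, B6=F
test 6 (d=20) fires B2->E, B3->S, B1->F, B4->F, B5->T; hits B1=F, B2=E, B3=S, B4=F, B5=T
the full pool covers 11 outcomes: B1=T, B1=F, B2=S, B2=E, B3=S, B3=E, B4=T, B4=F, B5=T, B5=F, B6=F
checked all size-1 subsets: none covers 11 outcomes (max 6/11)
checked all size-2 subsets: none covers 11 outcomes (max 10/11)
the canonical winner is {1, 4, 5}: size 3, full 11-outcome coverage, earliest index list among size-3 covers
Answer: 3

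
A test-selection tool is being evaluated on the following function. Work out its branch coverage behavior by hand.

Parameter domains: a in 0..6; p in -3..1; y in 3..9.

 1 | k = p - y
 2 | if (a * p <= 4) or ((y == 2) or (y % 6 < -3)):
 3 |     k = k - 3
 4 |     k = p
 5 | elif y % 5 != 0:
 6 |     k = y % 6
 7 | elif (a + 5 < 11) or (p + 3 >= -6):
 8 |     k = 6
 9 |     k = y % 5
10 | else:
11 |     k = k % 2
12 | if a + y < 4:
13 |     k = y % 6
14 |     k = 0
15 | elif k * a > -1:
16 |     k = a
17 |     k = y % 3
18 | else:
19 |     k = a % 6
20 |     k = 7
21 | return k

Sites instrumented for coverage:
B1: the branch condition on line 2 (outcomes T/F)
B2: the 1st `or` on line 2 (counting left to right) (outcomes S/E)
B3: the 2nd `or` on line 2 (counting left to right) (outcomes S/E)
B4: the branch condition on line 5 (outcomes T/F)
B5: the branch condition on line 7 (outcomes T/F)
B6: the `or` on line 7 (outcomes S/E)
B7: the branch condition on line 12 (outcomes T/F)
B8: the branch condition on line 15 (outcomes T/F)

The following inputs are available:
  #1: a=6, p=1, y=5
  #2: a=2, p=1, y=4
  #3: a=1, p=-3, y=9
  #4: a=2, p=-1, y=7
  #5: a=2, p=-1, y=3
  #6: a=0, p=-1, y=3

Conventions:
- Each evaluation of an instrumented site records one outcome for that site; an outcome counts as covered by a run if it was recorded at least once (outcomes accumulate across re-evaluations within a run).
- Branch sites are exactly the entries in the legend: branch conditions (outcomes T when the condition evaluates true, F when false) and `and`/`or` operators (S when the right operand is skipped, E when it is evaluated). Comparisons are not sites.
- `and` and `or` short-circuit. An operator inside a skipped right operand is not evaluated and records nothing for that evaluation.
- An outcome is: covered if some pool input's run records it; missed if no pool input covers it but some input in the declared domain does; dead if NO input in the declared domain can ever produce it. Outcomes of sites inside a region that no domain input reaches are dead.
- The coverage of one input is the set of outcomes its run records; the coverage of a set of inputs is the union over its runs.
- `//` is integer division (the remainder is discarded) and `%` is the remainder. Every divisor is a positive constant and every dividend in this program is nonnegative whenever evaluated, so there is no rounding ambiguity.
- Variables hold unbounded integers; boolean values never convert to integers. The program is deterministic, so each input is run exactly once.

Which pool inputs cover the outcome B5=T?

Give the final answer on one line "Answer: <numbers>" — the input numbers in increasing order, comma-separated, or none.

input #1 (a=6, p=1, y=5): records B5=T
input #2 (a=2, p=1, y=4): does not record B5=T
input #3 (a=1, p=-3, y=9): does not record B5=T
input #4 (a=2, p=-1, y=7): does not record B5=T
input #5 (a=2, p=-1, y=3): does not record B5=T
input #6 (a=0, p=-1, y=3): does not record B5=T

Answer: 1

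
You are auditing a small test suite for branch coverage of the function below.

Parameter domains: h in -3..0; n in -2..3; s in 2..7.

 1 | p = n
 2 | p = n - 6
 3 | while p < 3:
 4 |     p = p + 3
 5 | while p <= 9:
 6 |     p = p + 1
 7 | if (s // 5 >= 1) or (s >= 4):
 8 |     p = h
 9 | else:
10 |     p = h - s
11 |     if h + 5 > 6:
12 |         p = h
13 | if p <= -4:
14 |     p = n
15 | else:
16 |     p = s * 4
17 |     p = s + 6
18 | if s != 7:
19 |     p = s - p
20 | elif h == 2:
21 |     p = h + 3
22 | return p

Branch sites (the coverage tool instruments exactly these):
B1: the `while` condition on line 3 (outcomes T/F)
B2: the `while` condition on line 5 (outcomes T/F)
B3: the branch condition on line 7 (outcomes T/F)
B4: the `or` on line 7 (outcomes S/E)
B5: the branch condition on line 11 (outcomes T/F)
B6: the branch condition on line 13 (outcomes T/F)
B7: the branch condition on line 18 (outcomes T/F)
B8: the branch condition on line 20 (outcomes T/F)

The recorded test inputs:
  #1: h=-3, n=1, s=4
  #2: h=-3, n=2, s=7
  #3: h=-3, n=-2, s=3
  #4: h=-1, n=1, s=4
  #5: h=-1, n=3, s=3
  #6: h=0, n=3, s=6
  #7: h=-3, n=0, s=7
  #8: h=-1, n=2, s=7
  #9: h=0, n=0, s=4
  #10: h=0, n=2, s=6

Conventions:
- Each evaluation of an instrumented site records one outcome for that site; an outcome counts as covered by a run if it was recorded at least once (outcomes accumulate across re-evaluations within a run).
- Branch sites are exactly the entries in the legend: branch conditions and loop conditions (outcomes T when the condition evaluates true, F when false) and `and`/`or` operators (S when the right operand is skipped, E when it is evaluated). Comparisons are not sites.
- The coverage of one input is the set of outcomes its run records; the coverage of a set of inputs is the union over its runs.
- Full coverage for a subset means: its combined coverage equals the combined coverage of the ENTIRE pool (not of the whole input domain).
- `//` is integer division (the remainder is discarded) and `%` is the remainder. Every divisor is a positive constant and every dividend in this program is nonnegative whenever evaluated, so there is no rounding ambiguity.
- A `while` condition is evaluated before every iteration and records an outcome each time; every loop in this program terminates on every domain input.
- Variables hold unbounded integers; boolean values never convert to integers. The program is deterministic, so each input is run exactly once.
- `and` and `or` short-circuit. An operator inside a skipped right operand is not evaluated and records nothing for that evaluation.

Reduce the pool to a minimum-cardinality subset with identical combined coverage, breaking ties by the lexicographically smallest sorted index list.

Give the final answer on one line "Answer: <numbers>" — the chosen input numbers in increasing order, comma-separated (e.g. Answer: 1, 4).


input #1 (h=-3, n=1, s=4): events B1->T, B1->T, B1->T, B1->F, B2->T, B2->T, B2->T, B2->T, B2->T, B2->T, B2->F, B4->E, B3->T, B6->F, ...; covers B1=T, B1=F, B2=T, B2=F, B3=T, B4=E, B6=F, B7=T
input #2 (h=-3, n=2, s=7): events B1->T, B1->T, B1->T, B1->F, B2->T, B2->T, B2->T, B2->T, B2->T, B2->F, B4->S, B3->T, B6->F, B7->F, ...; covers B1=T, B1=F, B2=T, B2=F, B3=T, B4=S, B6=F, B7=F, B8=F
input #3 (h=-3, n=-2, s=3): events B1->T, B1->T, B1->T, B1->T, B1->F, B2->T, B2->T, B2->T, B2->T, B2->T, B2->T, B2->F, B4->E, B3->F, ...; covers B1=T, B1=F, B2=T, B2=F, B3=F, B4=E, B5=F, B6=T, B7=T
input #4 (h=-1, n=1, s=4): events B1->T, B1->T, B1->T, B1->F, B2->T, B2->T, B2->T, B2->T, B2->T, B2->T, B2->F, B4->E, B3->T, B6->F, ...; covers B1=T, B1=F, B2=T, B2=F, B3=T, B4=E, B6=F, B7=T
input #5 (h=-1, n=3, s=3): events B1->T, B1->T, B1->F, B2->T, B2->T, B2->T, B2->T, B2->T, B2->T, B2->T, B2->F, B4->E, B3->F, B5->F, ...; covers B1=T, B1=F, B2=T, B2=F, B3=F, B4=E, B5=F, B6=T, B7=T
input #6 (h=0, n=3, s=6): events B1->T, B1->T, B1->F, B2->T, B2->T, B2->T, B2->T, B2->T, B2->T, B2->T, B2->F, B4->S, B3->T, B6->F, ...; covers B1=T, B1=F, B2=T, B2=F, B3=T, B4=S, B6=F, B7=T
input #7 (h=-3, n=0, s=7): events B1->T, B1->T, B1->T, B1->F, B2->T, B2->T, B2->T, B2->T, B2->T, B2->T, B2->T, B2->F, B4->S, B3->T, ...; covers B1=T, B1=F, B2=T, B2=F, B3=T, B4=S, B6=F, B7=F, B8=F
input #8 (h=-1, n=2, s=7): events B1->T, B1->T, B1->T, B1->F, B2->T, B2->T, B2->T, B2->T, B2->T, B2->F, B4->S, B3->T, B6->F, B7->F, ...; covers B1=T, B1=F, B2=T, B2=F, B3=T, B4=S, B6=F, B7=F, B8=F
input #9 (h=0, n=0, s=4): events B1->T, B1->T, B1->T, B1->F, B2->T, B2->T, B2->T, B2->T, B2->T, B2->T, B2->T, B2->F, B4->E, B3->T, ...; covers B1=T, B1=F, B2=T, B2=F, B3=T, B4=E, B6=F, B7=T
input #10 (h=0, n=2, s=6): events B1->T, B1->T, B1->T, B1->F, B2->T, B2->T, B2->T, B2->T, B2->T, B2->F, B4->S, B3->T, B6->F, B7->T; covers B1=T, B1=F, B2=T, B2=F, B3=T, B4=S, B6=F, B7=T
the full pool covers 14 outcomes: B1=T, B1=F, B2=T, B2=F, B3=T, B3=F, B4=S, B4=E, B5=F, B6=T, B6=F, B7=T, B7=F, B8=F
every size-1 subset falls short of the 14 outcomes (best: 9/14)
at size 2, {2, 3} reaches all 14 outcomes; every lexicographically earlier size-2 subset fails
Answer: 2, 3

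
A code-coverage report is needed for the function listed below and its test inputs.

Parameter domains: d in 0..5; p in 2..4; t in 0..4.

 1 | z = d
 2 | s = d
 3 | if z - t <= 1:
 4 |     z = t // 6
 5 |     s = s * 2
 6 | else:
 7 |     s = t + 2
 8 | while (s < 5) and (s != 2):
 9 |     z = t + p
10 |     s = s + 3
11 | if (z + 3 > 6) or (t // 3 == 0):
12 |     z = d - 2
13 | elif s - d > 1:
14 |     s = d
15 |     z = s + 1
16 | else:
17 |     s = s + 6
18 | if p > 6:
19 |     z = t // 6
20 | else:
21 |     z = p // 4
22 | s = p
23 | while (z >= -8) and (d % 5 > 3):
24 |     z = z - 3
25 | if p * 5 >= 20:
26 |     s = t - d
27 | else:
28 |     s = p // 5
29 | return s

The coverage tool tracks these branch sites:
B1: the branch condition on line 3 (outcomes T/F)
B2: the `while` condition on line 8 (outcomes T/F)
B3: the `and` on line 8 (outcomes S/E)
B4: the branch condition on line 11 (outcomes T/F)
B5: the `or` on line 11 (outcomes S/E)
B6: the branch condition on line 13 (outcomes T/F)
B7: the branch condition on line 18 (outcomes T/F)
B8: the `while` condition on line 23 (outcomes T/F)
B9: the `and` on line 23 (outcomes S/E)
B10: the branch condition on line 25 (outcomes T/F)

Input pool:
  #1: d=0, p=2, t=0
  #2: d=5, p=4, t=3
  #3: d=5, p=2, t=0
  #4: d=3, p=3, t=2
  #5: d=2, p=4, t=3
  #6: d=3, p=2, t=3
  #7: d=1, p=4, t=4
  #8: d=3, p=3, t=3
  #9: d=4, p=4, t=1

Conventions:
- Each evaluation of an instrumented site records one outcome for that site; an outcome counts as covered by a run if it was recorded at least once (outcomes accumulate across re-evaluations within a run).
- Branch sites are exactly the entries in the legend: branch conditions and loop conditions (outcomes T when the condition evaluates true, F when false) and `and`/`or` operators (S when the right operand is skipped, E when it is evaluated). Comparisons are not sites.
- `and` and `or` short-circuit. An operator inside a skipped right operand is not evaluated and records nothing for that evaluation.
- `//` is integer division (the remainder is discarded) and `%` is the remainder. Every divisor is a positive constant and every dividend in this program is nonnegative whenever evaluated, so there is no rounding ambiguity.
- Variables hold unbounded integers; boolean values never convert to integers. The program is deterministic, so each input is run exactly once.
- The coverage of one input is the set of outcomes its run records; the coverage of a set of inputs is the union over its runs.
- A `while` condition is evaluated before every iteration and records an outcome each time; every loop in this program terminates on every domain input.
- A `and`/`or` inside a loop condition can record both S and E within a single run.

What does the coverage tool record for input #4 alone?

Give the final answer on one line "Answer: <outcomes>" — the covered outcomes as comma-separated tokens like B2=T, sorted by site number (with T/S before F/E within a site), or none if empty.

Event log for input #4 (d=3, p=3, t=2):
  B1->T, B3->S, B2->F, B5->E, B4->T, B7->F, B9->E, B8->F, B10->F
distinct outcomes covered: B1=T, B2=F, B3=S, B4=T, B5=E, B7=F, B8=F, B9=E, B10=F

Answer: B1=T, B2=F, B3=S, B4=T, B5=E, B7=F, B8=F, B9=E, B10=F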